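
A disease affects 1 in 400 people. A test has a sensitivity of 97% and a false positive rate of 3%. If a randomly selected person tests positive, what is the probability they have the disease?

Let D = the rare event, + = positive/flagged.
P(D) = 1/400
P(+|D) = 97/100
P(+|D') = 3/100
P(+) = P(+|D)P(D) + P(+|D')P(D')
     = \frac{97}{100} × \frac{1}{400} + \frac{3}{100} × \frac{399}{400}
     = \frac{647}{20000}
P(D|+) = P(+|D)P(D)/P(+) = \frac{97}{1294}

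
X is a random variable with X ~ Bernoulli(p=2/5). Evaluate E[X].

For X ~ Bernoulli(p=2/5), the expected value is:
E[X] = \frac{2}{5}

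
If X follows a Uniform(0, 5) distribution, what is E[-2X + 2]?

For X ~ Uniform(0, 5):
E[X] = \frac{5}{2}
E[-2X + 2] = -2 × E[X] + 2 = -3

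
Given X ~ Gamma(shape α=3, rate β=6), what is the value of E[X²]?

Using the identity E[X²] = Var(X) + (E[X])²:
E[X] = \frac{1}{2}
Var(X) = \frac{1}{12}
E[X²] = \frac{1}{12} + (\frac{1}{2})²
= \frac{1}{3}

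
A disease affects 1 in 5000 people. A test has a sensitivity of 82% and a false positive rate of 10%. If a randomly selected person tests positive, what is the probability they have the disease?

Let D = the rare event, + = positive/flagged.
P(D) = 1/5000
P(+|D) = 82/100 = 41/50
P(+|D') = 10/100 = 1/10
P(+) = P(+|D)P(D) + P(+|D')P(D')
     = \frac{41}{50} × \frac{1}{5000} + \frac{1}{10} × \frac{4999}{5000}
     = \frac{6259}{62500}
P(D|+) = P(+|D)P(D)/P(+) = \frac{41}{25036}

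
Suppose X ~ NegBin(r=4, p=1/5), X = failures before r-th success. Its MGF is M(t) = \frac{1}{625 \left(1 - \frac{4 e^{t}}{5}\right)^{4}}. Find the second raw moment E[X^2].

To find E[X^2], compute M^(2)(0):
M^(1)(t) = \frac{16 e^{t}}{3125 \left(1 - \frac{4 e^{t}}{5}\right)^{5}}
M^(2)(t) = \frac{16 e^{t}}{3125 \left(1 - \frac{4 e^{t}}{5}\right)^{5}} + \frac{64 e^{2 t}}{3125 \left(1 - \frac{4 e^{t}}{5}\right)^{6}}
M^(2)(0) = 336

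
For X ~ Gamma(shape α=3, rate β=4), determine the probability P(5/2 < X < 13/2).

P(5/2 < X < 13/2) = ∫_{5/2}^{13/2} f(x) dx
where f(x) = 32 x^{2} e^{- 4 x}
= \frac{-365 + 61 e^{16}}{e^{26}}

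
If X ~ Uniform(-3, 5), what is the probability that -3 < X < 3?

P(-3 < X < 3) = ∫_{-3}^{3} f(x) dx
where f(x) = \frac{1}{8}
= \frac{3}{4}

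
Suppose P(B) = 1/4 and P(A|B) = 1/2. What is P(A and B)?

By definition, P(A|B) = P(A ∩ B) / P(B)
So P(A ∩ B) = P(A|B) × P(B)
= 1/2 × 1/4
= 1/8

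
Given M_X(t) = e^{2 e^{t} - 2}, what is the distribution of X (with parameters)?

The MGF M(t) = e^{2 e^{t} - 2} is the standard form for the Poisson distribution.
Comparing with the known MGF formula identifies: Poisson(λ=2)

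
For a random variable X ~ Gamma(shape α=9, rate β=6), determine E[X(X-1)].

E[X(X-1)] = E[X² - X] = E[X²] - E[X]
E[X] = \frac{3}{2}
E[X²] = Var(X) + (E[X])² = \frac{1}{4} + (\frac{3}{2})² = \frac{5}{2}
E[X(X-1)] = \frac{5}{2} - \frac{3}{2} = 1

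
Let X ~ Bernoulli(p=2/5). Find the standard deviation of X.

For X ~ Bernoulli(p=2/5):
Var(X) = \frac{6}{25}
SD(X) = √(Var(X)) = √(\frac{6}{25}) = \frac{\sqrt{6}}{5}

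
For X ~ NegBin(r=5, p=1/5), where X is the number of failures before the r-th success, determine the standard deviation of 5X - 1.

For X ~ NegBin(r=5, p=1/5), where X is the number of failures before the r-th success:
Var(X) = 100
SD(X) = √(Var(X)) = √(100) = 10
SD(5X - 1) = |5| × SD(X) = 5 × 10 = 50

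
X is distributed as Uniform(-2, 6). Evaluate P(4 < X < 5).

P(4 < X < 5) = ∫_{4}^{5} f(x) dx
where f(x) = \frac{1}{8}
= \frac{1}{8}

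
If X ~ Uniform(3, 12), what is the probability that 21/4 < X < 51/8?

P(21/4 < X < 51/8) = ∫_{21/4}^{51/8} f(x) dx
where f(x) = \frac{1}{9}
= \frac{1}{8}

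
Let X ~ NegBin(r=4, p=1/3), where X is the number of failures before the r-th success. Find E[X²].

Using the identity E[X²] = Var(X) + (E[X])²:
E[X] = 8
Var(X) = 24
E[X²] = 24 + (8)²
= 88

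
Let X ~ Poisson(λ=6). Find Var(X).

For X ~ Poisson(λ=6):
Var(X) = 6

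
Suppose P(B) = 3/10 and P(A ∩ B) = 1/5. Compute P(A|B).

P(A|B) = P(A ∩ B) / P(B)
= (1/5) / (3/10)
= 2/3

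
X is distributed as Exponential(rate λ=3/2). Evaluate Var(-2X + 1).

For X ~ Exponential(rate λ=3/2):
Var(X) = \frac{4}{9}
Var(-2X + 1) = (-2)² × Var(X) = 4 × \frac{4}{9} = \frac{16}{9}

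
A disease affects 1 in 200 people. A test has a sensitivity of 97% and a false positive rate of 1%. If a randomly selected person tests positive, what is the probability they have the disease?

Let D = the rare event, + = positive/flagged.
P(D) = 1/200
P(+|D) = 97/100
P(+|D') = 1/100
P(+) = P(+|D)P(D) + P(+|D')P(D')
     = \frac{97}{100} × \frac{1}{200} + \frac{1}{100} × \frac{199}{200}
     = \frac{37}{2500}
P(D|+) = P(+|D)P(D)/P(+) = \frac{97}{296}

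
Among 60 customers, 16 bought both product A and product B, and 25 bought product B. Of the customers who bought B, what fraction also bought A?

P(A ∩ B) = 16/60 = 4/15
P(B) = 25/60 = 5/12
P(A|B) = P(A ∩ B) / P(B) = (4/15) / (5/12) = 16/25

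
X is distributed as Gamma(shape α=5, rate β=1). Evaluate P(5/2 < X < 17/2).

P(5/2 < X < 17/2) = ∫_{5/2}^{17/2} f(x) dx
where f(x) = \frac{x^{4} e^{- x}}{24}
= \frac{-140345 + 4169 e^{6}}{384 e^{\frac{17}{2}}}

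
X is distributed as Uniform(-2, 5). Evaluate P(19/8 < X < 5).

P(19/8 < X < 5) = ∫_{19/8}^{5} f(x) dx
where f(x) = \frac{1}{7}
= \frac{3}{8}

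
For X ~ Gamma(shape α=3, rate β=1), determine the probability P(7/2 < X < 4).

P(7/2 < X < 4) = ∫_{7/2}^{4} f(x) dx
where f(x) = \frac{x^{2} e^{- x}}{2}
= - \frac{13}{e^{4}} + \frac{85}{8 e^{\frac{7}{2}}}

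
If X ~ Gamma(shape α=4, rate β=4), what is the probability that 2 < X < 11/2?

P(2 < X < 11/2) = ∫_{2}^{11/2} f(x) dx
where f(x) = \frac{128 x^{3} e^{- 4 x}}{3}
= \frac{-6119 + 379 e^{14}}{3 e^{22}}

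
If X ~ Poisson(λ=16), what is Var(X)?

For X ~ Poisson(λ=16):
Var(X) = 16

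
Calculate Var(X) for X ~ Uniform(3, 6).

For X ~ Uniform(3, 6):
Var(X) = \frac{3}{4}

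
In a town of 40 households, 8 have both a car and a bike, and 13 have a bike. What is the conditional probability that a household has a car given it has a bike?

P(A ∩ B) = 8/40 = 1/5
P(B) = 13/40
P(A|B) = P(A ∩ B) / P(B) = (1/5) / (13/40) = 8/13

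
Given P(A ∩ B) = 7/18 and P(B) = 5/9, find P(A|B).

P(A|B) = P(A ∩ B) / P(B)
= (7/18) / (5/9)
= 7/10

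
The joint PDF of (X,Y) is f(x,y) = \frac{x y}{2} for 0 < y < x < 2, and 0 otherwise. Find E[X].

f_X(x) = ∫_0^x \frac{x y}{2} dy = \frac{x^{3}}{4}
E[X] = ∫_0^2 x × (\frac{x^{3}}{4}) dx = \frac{8}{5}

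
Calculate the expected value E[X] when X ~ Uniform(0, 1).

For X ~ Uniform(0, 1), the expected value is:
E[X] = \frac{1}{2}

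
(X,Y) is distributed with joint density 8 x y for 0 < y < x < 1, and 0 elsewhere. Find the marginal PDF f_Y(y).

f_Y(y) = ∫_y^1 8 x y dx = 4 y \left(1 - y^{2}\right)
for 0 < y < 1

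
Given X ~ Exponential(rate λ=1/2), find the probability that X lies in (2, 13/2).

P(2 < X < 13/2) = ∫_{2}^{13/2} f(x) dx
where f(x) = \frac{e^{- \frac{x}{2}}}{2}
= - \frac{1}{e^{\frac{13}{4}}} + e^{-1}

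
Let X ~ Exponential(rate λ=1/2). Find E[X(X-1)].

E[X(X-1)] = E[X² - X] = E[X²] - E[X]
E[X] = 2
E[X²] = Var(X) + (E[X])² = 4 + (2)² = 8
E[X(X-1)] = 8 - 2 = 6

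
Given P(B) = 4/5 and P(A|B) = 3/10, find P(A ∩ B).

By definition, P(A|B) = P(A ∩ B) / P(B)
So P(A ∩ B) = P(A|B) × P(B)
= 3/10 × 4/5
= 6/25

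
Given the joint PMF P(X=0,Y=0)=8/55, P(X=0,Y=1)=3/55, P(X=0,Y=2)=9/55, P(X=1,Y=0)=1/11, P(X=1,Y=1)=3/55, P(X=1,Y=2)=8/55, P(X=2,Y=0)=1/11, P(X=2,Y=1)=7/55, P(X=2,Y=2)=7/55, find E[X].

First find marginal of X:
P(X=0) = 4/11
P(X=1) = 16/55
P(X=2) = 19/55
E[X] = 0 × 4/11 + 1 × 16/55 + 2 × 19/55 = 54/55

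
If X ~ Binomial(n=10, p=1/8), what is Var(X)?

For X ~ Binomial(n=10, p=1/8):
Var(X) = \frac{35}{32}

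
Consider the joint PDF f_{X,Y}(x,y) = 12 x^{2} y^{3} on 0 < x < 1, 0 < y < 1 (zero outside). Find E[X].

E[X] = ∫_0^1 ∫_0^1 x × f(x,y) dy dx
= ∫_0^1 ∫_0^1 x × (12 x^{2} y^{3}) dy dx
= \frac{3}{4}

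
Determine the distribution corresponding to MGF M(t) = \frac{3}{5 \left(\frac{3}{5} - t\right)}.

The MGF M(t) = \frac{3}{5 \left(\frac{3}{5} - t\right)} is the standard form for the Exponential distribution.
Comparing with the known MGF formula identifies: Exponential(rate λ=3/5)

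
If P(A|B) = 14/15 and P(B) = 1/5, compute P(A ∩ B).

By definition, P(A|B) = P(A ∩ B) / P(B)
So P(A ∩ B) = P(A|B) × P(B)
= 14/15 × 1/5
= 14/75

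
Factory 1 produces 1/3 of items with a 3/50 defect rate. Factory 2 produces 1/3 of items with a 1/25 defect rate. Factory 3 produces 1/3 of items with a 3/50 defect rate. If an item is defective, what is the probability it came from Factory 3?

Using Bayes' theorem:
P(F1) = 1/3, P(D|F1) = 3/50
P(F2) = 1/3, P(D|F2) = 1/25
P(F3) = 1/3, P(D|F3) = 3/50
P(D) = P(D|F1)P(F1) + P(D|F2)P(F2) + P(D|F3)P(F3)
     = \frac{4}{75}
P(F3|D) = P(D|F3)P(F3) / P(D)
= \frac{3}{8}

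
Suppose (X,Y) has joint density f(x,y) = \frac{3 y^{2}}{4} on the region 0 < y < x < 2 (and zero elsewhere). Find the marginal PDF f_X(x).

f_X(x) = ∫_0^x \frac{3 y^{2}}{4} dy = \frac{x^{3}}{4}
for 0 < x < 2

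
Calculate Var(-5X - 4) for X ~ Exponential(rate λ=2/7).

For X ~ Exponential(rate λ=2/7):
Var(X) = \frac{49}{4}
Var(-5X - 4) = (-5)² × Var(X) = 25 × \frac{49}{4} = \frac{1225}{4}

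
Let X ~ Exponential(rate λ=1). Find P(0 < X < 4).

P(0 < X < 4) = ∫_{0}^{4} f(x) dx
where f(x) = e^{- x}
= 1 - e^{-4}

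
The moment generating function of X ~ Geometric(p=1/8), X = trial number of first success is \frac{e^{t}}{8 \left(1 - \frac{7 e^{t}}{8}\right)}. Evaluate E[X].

To find E[X], compute M^(1)(0):
M^(1)(t) = \frac{e^{t}}{8 \left(1 - \frac{7 e^{t}}{8}\right)} + \frac{7 e^{2 t}}{64 \left(1 - \frac{7 e^{t}}{8}\right)^{2}}
M^(1)(0) = 8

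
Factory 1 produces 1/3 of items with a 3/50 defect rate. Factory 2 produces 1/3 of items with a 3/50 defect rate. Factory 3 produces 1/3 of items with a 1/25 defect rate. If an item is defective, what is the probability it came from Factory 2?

Using Bayes' theorem:
P(F1) = 1/3, P(D|F1) = 3/50
P(F2) = 1/3, P(D|F2) = 3/50
P(F3) = 1/3, P(D|F3) = 1/25
P(D) = P(D|F1)P(F1) + P(D|F2)P(F2) + P(D|F3)P(F3)
     = \frac{4}{75}
P(F2|D) = P(D|F2)P(F2) / P(D)
= \frac{3}{8}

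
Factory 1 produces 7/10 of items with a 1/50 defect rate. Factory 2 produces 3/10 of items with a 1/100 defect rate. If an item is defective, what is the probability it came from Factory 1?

Using Bayes' theorem:
P(F1) = 7/10, P(D|F1) = 1/50
P(F2) = 3/10, P(D|F2) = 1/100
P(D) = P(D|F1)P(F1) + P(D|F2)P(F2)
     = \frac{17}{1000}
P(F1|D) = P(D|F1)P(F1) / P(D)
= \frac{14}{17}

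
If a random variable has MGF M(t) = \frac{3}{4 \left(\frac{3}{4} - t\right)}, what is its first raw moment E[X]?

To find E[X], compute M^(1)(0):
M^(1)(t) = \frac{3}{4 \left(\frac{3}{4} - t\right)^{2}}
M^(1)(0) = \frac{4}{3}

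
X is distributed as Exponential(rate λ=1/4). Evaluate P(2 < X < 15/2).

P(2 < X < 15/2) = ∫_{2}^{15/2} f(x) dx
where f(x) = \frac{e^{- \frac{x}{4}}}{4}
= - \frac{1}{e^{\frac{15}{8}}} + e^{- \frac{1}{2}}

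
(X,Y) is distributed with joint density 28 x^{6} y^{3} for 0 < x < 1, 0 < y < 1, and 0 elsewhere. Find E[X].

E[X] = ∫_0^1 ∫_0^1 x × f(x,y) dy dx
= ∫_0^1 ∫_0^1 x × (28 x^{6} y^{3}) dy dx
= \frac{7}{8}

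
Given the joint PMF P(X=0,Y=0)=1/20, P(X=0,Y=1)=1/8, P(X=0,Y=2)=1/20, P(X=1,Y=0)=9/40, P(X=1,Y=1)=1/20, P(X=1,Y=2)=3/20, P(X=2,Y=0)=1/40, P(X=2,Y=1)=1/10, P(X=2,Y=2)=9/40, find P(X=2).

P(X=2) = P(X=2,Y=0) + P(X=2,Y=1) + P(X=2,Y=2)
= 1/40 + 1/10 + 9/40
= 7/20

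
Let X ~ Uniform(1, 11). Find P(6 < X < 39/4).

P(6 < X < 39/4) = ∫_{6}^{39/4} f(x) dx
where f(x) = \frac{1}{10}
= \frac{3}{8}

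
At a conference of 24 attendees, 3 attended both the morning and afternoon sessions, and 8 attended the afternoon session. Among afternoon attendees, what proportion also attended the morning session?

P(A ∩ B) = 3/24 = 1/8
P(B) = 8/24 = 1/3
P(A|B) = P(A ∩ B) / P(B) = (1/8) / (1/3) = 3/8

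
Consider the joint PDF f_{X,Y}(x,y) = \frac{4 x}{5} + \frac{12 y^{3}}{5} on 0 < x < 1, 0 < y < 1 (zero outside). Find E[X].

E[X] = ∫_0^1 ∫_0^1 x × f(x,y) dy dx
= ∫_0^1 ∫_0^1 x × (\frac{4 x}{5} + \frac{12 y^{3}}{5}) dy dx
= \frac{17}{30}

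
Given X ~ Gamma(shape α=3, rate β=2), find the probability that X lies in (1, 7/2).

P(1 < X < 7/2) = ∫_{1}^{7/2} f(x) dx
where f(x) = 4 x^{2} e^{- 2 x}
= \frac{5 \left(-13 + 2 e^{5}\right)}{2 e^{7}}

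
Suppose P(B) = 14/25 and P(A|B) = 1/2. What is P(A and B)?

By definition, P(A|B) = P(A ∩ B) / P(B)
So P(A ∩ B) = P(A|B) × P(B)
= 1/2 × 14/25
= 7/25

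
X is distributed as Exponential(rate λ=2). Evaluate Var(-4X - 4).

For X ~ Exponential(rate λ=2):
Var(X) = \frac{1}{4}
Var(-4X - 4) = (-4)² × Var(X) = 16 × \frac{1}{4} = 4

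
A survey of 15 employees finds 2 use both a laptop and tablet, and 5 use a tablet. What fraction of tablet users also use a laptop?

P(A ∩ B) = 2/15
P(B) = 5/15 = 1/3
P(A|B) = P(A ∩ B) / P(B) = (2/15) / (1/3) = 2/5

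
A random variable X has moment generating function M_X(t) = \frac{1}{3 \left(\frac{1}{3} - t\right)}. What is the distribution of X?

The MGF M(t) = \frac{1}{3 \left(\frac{1}{3} - t\right)} is the standard form for the Exponential distribution.
Comparing with the known MGF formula identifies: Exponential(rate λ=1/3)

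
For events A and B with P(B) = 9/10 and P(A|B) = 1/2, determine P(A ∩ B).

By definition, P(A|B) = P(A ∩ B) / P(B)
So P(A ∩ B) = P(A|B) × P(B)
= 1/2 × 9/10
= 9/20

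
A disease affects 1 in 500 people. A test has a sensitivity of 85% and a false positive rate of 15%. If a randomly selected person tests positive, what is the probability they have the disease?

Let D = the rare event, + = positive/flagged.
P(D) = 1/500
P(+|D) = 85/100 = 17/20
P(+|D') = 15/100 = 3/20
P(+) = P(+|D)P(D) + P(+|D')P(D')
     = \frac{17}{20} × \frac{1}{500} + \frac{3}{20} × \frac{499}{500}
     = \frac{757}{5000}
P(D|+) = P(+|D)P(D)/P(+) = \frac{17}{1514}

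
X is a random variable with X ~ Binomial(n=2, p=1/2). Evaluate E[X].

For X ~ Binomial(n=2, p=1/2), the expected value is:
E[X] = 1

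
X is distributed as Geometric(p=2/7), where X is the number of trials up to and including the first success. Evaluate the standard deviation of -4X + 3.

For X ~ Geometric(p=2/7), where X is the number of trials up to and including the first success:
Var(X) = \frac{35}{4}
SD(X) = √(Var(X)) = √(\frac{35}{4}) = \frac{\sqrt{35}}{2}
SD(-4X + 3) = |-4| × SD(X) = 4 × \frac{\sqrt{35}}{2} = 2 \sqrt{35}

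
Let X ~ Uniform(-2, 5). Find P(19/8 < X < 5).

P(19/8 < X < 5) = ∫_{19/8}^{5} f(x) dx
where f(x) = \frac{1}{7}
= \frac{3}{8}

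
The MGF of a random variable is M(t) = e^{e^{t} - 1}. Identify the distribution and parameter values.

The MGF M(t) = e^{e^{t} - 1} is the standard form for the Poisson distribution.
Comparing with the known MGF formula identifies: Poisson(λ=1)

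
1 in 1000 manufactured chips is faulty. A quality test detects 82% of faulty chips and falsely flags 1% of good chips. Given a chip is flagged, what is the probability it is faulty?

Let D = the rare event, + = positive/flagged.
P(D) = 1/1000
P(+|D) = 82/100 = 41/50
P(+|D') = 1/100
P(+) = P(+|D)P(D) + P(+|D')P(D')
     = \frac{41}{50} × \frac{1}{1000} + \frac{1}{100} × \frac{999}{1000}
     = \frac{1081}{100000}
P(D|+) = P(+|D)P(D)/P(+) = \frac{82}{1081}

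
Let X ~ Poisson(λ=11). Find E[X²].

Using the identity E[X²] = Var(X) + (E[X])²:
E[X] = 11
Var(X) = 11
E[X²] = 11 + (11)²
= 132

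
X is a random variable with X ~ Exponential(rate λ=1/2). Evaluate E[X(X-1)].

E[X(X-1)] = E[X² - X] = E[X²] - E[X]
E[X] = 2
E[X²] = Var(X) + (E[X])² = 4 + (2)² = 8
E[X(X-1)] = 8 - 2 = 6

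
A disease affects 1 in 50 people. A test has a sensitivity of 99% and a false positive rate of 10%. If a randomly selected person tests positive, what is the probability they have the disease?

Let D = the rare event, + = positive/flagged.
P(D) = 1/50
P(+|D) = 99/100
P(+|D') = 10/100 = 1/10
P(+) = P(+|D)P(D) + P(+|D')P(D')
     = \frac{99}{100} × \frac{1}{50} + \frac{1}{10} × \frac{49}{50}
     = \frac{589}{5000}
P(D|+) = P(+|D)P(D)/P(+) = \frac{99}{589}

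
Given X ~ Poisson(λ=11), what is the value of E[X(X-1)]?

E[X(X-1)] = E[X² - X] = E[X²] - E[X]
E[X] = 11
E[X²] = Var(X) + (E[X])² = 11 + (11)² = 132
E[X(X-1)] = 132 - 11 = 121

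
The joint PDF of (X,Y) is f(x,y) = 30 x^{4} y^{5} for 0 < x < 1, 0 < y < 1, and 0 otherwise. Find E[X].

E[X] = ∫_0^1 ∫_0^1 x × f(x,y) dy dx
= ∫_0^1 ∫_0^1 x × (30 x^{4} y^{5}) dy dx
= \frac{5}{6}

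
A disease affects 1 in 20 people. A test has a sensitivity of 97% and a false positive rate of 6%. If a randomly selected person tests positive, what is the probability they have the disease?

Let D = the rare event, + = positive/flagged.
P(D) = 1/20
P(+|D) = 97/100
P(+|D') = 6/100 = 3/50
P(+) = P(+|D)P(D) + P(+|D')P(D')
     = \frac{97}{100} × \frac{1}{20} + \frac{3}{50} × \frac{19}{20}
     = \frac{211}{2000}
P(D|+) = P(+|D)P(D)/P(+) = \frac{97}{211}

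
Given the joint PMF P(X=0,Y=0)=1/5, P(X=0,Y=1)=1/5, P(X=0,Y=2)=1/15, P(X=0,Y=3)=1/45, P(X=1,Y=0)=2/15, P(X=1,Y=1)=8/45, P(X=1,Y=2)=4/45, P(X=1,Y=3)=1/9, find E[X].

First find marginal of X:
P(X=0) = 22/45
P(X=1) = 23/45
E[X] = 0 × 22/45 + 1 × 23/45 = 23/45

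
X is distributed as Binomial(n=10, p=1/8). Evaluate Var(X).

For X ~ Binomial(n=10, p=1/8):
Var(X) = \frac{35}{32}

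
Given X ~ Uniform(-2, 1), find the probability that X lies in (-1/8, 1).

P(-1/8 < X < 1) = ∫_{-1/8}^{1} f(x) dx
where f(x) = \frac{1}{3}
= \frac{3}{8}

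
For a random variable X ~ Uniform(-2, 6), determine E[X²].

Using the identity E[X²] = Var(X) + (E[X])²:
E[X] = 2
Var(X) = \frac{16}{3}
E[X²] = \frac{16}{3} + (2)²
= \frac{28}{3}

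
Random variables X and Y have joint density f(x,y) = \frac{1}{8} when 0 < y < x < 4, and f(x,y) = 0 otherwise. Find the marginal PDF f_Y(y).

f_Y(y) = ∫_y^4 \frac{1}{8} dx = \frac{1}{2} - \frac{y}{8}
for 0 < y < 4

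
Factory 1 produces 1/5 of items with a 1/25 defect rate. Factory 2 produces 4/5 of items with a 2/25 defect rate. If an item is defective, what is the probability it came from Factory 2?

Using Bayes' theorem:
P(F1) = 1/5, P(D|F1) = 1/25
P(F2) = 4/5, P(D|F2) = 2/25
P(D) = P(D|F1)P(F1) + P(D|F2)P(F2)
     = \frac{9}{125}
P(F2|D) = P(D|F2)P(F2) / P(D)
= \frac{8}{9}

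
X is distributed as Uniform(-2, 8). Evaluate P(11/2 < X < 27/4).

P(11/2 < X < 27/4) = ∫_{11/2}^{27/4} f(x) dx
where f(x) = \frac{1}{10}
= \frac{1}{8}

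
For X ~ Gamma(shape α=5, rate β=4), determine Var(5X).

For X ~ Gamma(shape α=5, rate β=4):
Var(X) = \frac{5}{16}
Var(5X) = (5)² × Var(X) = 25 × \frac{5}{16} = \frac{125}{16}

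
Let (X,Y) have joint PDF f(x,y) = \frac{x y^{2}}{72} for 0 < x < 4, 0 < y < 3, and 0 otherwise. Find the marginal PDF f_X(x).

f_X(x) = ∫_0^3 f(x,y) dy
= ∫_0^3 \frac{x y^{2}}{72} dy
= \frac{x}{8} for 0 < x < 4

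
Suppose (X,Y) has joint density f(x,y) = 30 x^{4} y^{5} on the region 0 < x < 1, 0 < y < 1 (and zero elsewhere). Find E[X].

E[X] = ∫_0^1 ∫_0^1 x × f(x,y) dy dx
= ∫_0^1 ∫_0^1 x × (30 x^{4} y^{5}) dy dx
= \frac{5}{6}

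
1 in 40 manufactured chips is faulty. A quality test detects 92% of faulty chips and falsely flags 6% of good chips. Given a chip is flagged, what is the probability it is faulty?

Let D = the rare event, + = positive/flagged.
P(D) = 1/40
P(+|D) = 92/100 = 23/25
P(+|D') = 6/100 = 3/50
P(+) = P(+|D)P(D) + P(+|D')P(D')
     = \frac{23}{25} × \frac{1}{40} + \frac{3}{50} × \frac{39}{40}
     = \frac{163}{2000}
P(D|+) = P(+|D)P(D)/P(+) = \frac{46}{163}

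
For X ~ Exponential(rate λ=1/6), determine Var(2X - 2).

For X ~ Exponential(rate λ=1/6):
Var(X) = 36
Var(2X - 2) = (2)² × Var(X) = 4 × 36 = 144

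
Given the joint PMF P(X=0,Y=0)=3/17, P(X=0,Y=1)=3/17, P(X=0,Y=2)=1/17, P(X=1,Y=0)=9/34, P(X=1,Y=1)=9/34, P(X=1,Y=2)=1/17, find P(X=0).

P(X=0) = P(X=0,Y=0) + P(X=0,Y=1) + P(X=0,Y=2)
= 3/17 + 3/17 + 1/17
= 7/17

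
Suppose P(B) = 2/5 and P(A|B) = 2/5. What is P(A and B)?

By definition, P(A|B) = P(A ∩ B) / P(B)
So P(A ∩ B) = P(A|B) × P(B)
= 2/5 × 2/5
= 4/25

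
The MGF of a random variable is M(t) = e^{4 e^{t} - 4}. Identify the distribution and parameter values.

The MGF M(t) = e^{4 e^{t} - 4} is the standard form for the Poisson distribution.
Comparing with the known MGF formula identifies: Poisson(λ=4)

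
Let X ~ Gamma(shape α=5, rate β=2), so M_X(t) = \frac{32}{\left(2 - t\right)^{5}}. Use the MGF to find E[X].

To find E[X], compute M^(1)(0):
M^(1)(t) = \frac{160}{\left(2 - t\right)^{6}}
M^(1)(0) = \frac{5}{2}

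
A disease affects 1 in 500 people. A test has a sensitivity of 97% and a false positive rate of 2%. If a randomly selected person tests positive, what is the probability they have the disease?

Let D = the rare event, + = positive/flagged.
P(D) = 1/500
P(+|D) = 97/100
P(+|D') = 2/100 = 1/50
P(+) = P(+|D)P(D) + P(+|D')P(D')
     = \frac{97}{100} × \frac{1}{500} + \frac{1}{50} × \frac{499}{500}
     = \frac{219}{10000}
P(D|+) = P(+|D)P(D)/P(+) = \frac{97}{1095}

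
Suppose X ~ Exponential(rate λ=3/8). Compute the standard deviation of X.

For X ~ Exponential(rate λ=3/8):
Var(X) = \frac{64}{9}
SD(X) = √(Var(X)) = √(\frac{64}{9}) = \frac{8}{3}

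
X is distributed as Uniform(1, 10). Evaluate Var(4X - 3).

For X ~ Uniform(1, 10):
Var(X) = \frac{27}{4}
Var(4X - 3) = (4)² × Var(X) = 16 × \frac{27}{4} = 108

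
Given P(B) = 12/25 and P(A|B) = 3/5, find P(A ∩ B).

By definition, P(A|B) = P(A ∩ B) / P(B)
So P(A ∩ B) = P(A|B) × P(B)
= 3/5 × 12/25
= 36/125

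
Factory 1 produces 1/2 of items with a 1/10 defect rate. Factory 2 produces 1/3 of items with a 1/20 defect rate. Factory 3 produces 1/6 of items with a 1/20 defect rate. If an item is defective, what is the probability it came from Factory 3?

Using Bayes' theorem:
P(F1) = 1/2, P(D|F1) = 1/10
P(F2) = 1/3, P(D|F2) = 1/20
P(F3) = 1/6, P(D|F3) = 1/20
P(D) = P(D|F1)P(F1) + P(D|F2)P(F2) + P(D|F3)P(F3)
     = \frac{3}{40}
P(F3|D) = P(D|F3)P(F3) / P(D)
= \frac{1}{9}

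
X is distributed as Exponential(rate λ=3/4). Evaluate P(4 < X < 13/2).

P(4 < X < 13/2) = ∫_{4}^{13/2} f(x) dx
where f(x) = \frac{3 e^{- \frac{3 x}{4}}}{4}
= - \frac{1}{e^{\frac{39}{8}}} + e^{-3}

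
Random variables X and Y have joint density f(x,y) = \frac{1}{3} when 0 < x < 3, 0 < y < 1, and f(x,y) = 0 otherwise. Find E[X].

f_X(x) = ∫_0^1 \frac{1}{3} dy = \frac{1}{3}
E[X] = ∫_0^3 x × (\frac{1}{3}) dx = \frac{3}{2}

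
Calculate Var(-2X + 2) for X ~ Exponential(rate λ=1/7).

For X ~ Exponential(rate λ=1/7):
Var(X) = 49
Var(-2X + 2) = (-2)² × Var(X) = 4 × 49 = 196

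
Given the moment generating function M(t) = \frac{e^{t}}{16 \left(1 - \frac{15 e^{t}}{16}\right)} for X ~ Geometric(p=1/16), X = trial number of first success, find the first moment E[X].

To find E[X], compute M^(1)(0):
M^(1)(t) = \frac{e^{t}}{16 \left(1 - \frac{15 e^{t}}{16}\right)} + \frac{15 e^{2 t}}{256 \left(1 - \frac{15 e^{t}}{16}\right)^{2}}
M^(1)(0) = 16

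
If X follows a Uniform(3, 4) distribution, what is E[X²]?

Using the identity E[X²] = Var(X) + (E[X])²:
E[X] = \frac{7}{2}
Var(X) = \frac{1}{12}
E[X²] = \frac{1}{12} + (\frac{7}{2})²
= \frac{37}{3}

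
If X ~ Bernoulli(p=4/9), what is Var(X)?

For X ~ Bernoulli(p=4/9):
Var(X) = \frac{20}{81}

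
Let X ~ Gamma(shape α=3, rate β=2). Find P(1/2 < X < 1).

P(1/2 < X < 1) = ∫_{1/2}^{1} f(x) dx
where f(x) = 4 x^{2} e^{- 2 x}
= \frac{5 \left(-2 + e\right)}{2 e^{2}}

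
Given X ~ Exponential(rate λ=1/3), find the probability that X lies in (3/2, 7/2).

P(3/2 < X < 7/2) = ∫_{3/2}^{7/2} f(x) dx
where f(x) = \frac{e^{- \frac{x}{3}}}{3}
= - \frac{1}{e^{\frac{7}{6}}} + e^{- \frac{1}{2}}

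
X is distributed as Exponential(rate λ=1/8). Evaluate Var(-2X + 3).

For X ~ Exponential(rate λ=1/8):
Var(X) = 64
Var(-2X + 3) = (-2)² × Var(X) = 4 × 64 = 256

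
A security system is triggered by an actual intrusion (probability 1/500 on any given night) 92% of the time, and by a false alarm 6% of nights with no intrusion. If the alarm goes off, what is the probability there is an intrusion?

Let D = the rare event, + = positive/flagged.
P(D) = 1/500
P(+|D) = 92/100 = 23/25
P(+|D') = 6/100 = 3/50
P(+) = P(+|D)P(D) + P(+|D')P(D')
     = \frac{23}{25} × \frac{1}{500} + \frac{3}{50} × \frac{499}{500}
     = \frac{1543}{25000}
P(D|+) = P(+|D)P(D)/P(+) = \frac{46}{1543}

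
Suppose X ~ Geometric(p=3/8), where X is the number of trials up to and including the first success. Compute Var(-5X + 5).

For X ~ Geometric(p=3/8), where X is the number of trials up to and including the first success:
Var(X) = \frac{40}{9}
Var(-5X + 5) = (-5)² × Var(X) = 25 × \frac{40}{9} = \frac{1000}{9}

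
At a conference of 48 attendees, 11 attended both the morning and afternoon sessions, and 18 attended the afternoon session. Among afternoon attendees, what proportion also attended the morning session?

P(A ∩ B) = 11/48
P(B) = 18/48 = 3/8
P(A|B) = P(A ∩ B) / P(B) = (11/48) / (3/8) = 11/18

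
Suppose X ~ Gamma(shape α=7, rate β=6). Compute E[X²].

Using the identity E[X²] = Var(X) + (E[X])²:
E[X] = \frac{7}{6}
Var(X) = \frac{7}{36}
E[X²] = \frac{7}{36} + (\frac{7}{6})²
= \frac{14}{9}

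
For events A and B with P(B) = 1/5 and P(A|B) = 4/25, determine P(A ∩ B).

By definition, P(A|B) = P(A ∩ B) / P(B)
So P(A ∩ B) = P(A|B) × P(B)
= 4/25 × 1/5
= 4/125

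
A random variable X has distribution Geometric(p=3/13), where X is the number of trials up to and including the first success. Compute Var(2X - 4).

For X ~ Geometric(p=3/13), where X is the number of trials up to and including the first success:
Var(X) = \frac{130}{9}
Var(2X - 4) = (2)² × Var(X) = 4 × \frac{130}{9} = \frac{520}{9}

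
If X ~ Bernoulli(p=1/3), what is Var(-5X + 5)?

For X ~ Bernoulli(p=1/3):
Var(X) = \frac{2}{9}
Var(-5X + 5) = (-5)² × Var(X) = 25 × \frac{2}{9} = \frac{50}{9}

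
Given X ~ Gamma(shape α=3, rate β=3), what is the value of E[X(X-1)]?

E[X(X-1)] = E[X² - X] = E[X²] - E[X]
E[X] = 1
E[X²] = Var(X) + (E[X])² = \frac{1}{3} + (1)² = \frac{4}{3}
E[X(X-1)] = \frac{4}{3} - 1 = \frac{1}{3}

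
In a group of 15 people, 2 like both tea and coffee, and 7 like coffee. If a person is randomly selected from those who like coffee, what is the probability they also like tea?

P(A ∩ B) = 2/15
P(B) = 7/15
P(A|B) = P(A ∩ B) / P(B) = (2/15) / (7/15) = 2/7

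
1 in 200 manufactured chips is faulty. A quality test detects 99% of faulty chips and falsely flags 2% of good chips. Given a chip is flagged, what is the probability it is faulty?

Let D = the rare event, + = positive/flagged.
P(D) = 1/200
P(+|D) = 99/100
P(+|D') = 2/100 = 1/50
P(+) = P(+|D)P(D) + P(+|D')P(D')
     = \frac{99}{100} × \frac{1}{200} + \frac{1}{50} × \frac{199}{200}
     = \frac{497}{20000}
P(D|+) = P(+|D)P(D)/P(+) = \frac{99}{497}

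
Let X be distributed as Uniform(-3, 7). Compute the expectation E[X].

For X ~ Uniform(-3, 7), the expected value is:
E[X] = 2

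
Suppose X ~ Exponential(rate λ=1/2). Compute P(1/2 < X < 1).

P(1/2 < X < 1) = ∫_{1/2}^{1} f(x) dx
where f(x) = \frac{e^{- \frac{x}{2}}}{2}
= - \frac{1}{e^{\frac{1}{2}}} + e^{- \frac{1}{4}}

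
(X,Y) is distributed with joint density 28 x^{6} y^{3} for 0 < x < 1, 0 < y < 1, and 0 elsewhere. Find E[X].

E[X] = ∫_0^1 ∫_0^1 x × f(x,y) dy dx
= ∫_0^1 ∫_0^1 x × (28 x^{6} y^{3}) dy dx
= \frac{7}{8}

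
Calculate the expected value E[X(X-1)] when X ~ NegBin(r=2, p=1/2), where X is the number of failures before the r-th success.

E[X(X-1)] = E[X² - X] = E[X²] - E[X]
E[X] = 2
E[X²] = Var(X) + (E[X])² = 4 + (2)² = 8
E[X(X-1)] = 8 - 2 = 6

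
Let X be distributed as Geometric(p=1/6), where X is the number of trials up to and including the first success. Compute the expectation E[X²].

Using the identity E[X²] = Var(X) + (E[X])²:
E[X] = 6
Var(X) = 30
E[X²] = 30 + (6)²
= 66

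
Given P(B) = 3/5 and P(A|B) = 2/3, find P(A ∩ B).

By definition, P(A|B) = P(A ∩ B) / P(B)
So P(A ∩ B) = P(A|B) × P(B)
= 2/3 × 3/5
= 2/5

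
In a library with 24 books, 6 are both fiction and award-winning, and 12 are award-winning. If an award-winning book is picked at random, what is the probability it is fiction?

P(A ∩ B) = 6/24 = 1/4
P(B) = 12/24 = 1/2
P(A|B) = P(A ∩ B) / P(B) = (1/4) / (1/2) = 1/2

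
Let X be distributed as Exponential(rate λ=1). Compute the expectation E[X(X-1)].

E[X(X-1)] = E[X² - X] = E[X²] - E[X]
E[X] = 1
E[X²] = Var(X) + (E[X])² = 1 + (1)² = 2
E[X(X-1)] = 2 - 1 = 1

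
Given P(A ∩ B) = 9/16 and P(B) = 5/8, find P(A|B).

P(A|B) = P(A ∩ B) / P(B)
= (9/16) / (5/8)
= 9/10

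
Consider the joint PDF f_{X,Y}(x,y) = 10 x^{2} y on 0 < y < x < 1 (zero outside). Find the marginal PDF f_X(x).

f_X(x) = ∫_0^x 10 x^{2} y dy = 5 x^{4}
for 0 < x < 1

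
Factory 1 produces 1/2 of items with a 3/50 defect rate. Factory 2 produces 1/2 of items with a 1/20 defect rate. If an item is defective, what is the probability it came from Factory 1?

Using Bayes' theorem:
P(F1) = 1/2, P(D|F1) = 3/50
P(F2) = 1/2, P(D|F2) = 1/20
P(D) = P(D|F1)P(F1) + P(D|F2)P(F2)
     = \frac{11}{200}
P(F1|D) = P(D|F1)P(F1) / P(D)
= \frac{6}{11}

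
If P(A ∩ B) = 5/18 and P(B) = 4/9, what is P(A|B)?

P(A|B) = P(A ∩ B) / P(B)
= (5/18) / (4/9)
= 5/8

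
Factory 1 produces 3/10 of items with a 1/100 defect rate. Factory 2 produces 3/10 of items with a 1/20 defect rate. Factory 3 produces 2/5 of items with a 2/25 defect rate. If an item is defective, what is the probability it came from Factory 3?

Using Bayes' theorem:
P(F1) = 3/10, P(D|F1) = 1/100
P(F2) = 3/10, P(D|F2) = 1/20
P(F3) = 2/5, P(D|F3) = 2/25
P(D) = P(D|F1)P(F1) + P(D|F2)P(F2) + P(D|F3)P(F3)
     = \frac{1}{20}
P(F3|D) = P(D|F3)P(F3) / P(D)
= \frac{16}{25}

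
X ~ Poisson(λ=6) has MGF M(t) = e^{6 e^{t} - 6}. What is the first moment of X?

To find E[X], compute M^(1)(0):
M^(1)(t) = 6 e^{t} e^{6 e^{t} - 6}
M^(1)(0) = 6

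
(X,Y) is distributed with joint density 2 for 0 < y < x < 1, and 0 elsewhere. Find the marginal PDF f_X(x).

f_X(x) = ∫_0^x 2 dy = 2 x
for 0 < x < 1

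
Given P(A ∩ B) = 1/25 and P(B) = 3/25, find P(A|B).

P(A|B) = P(A ∩ B) / P(B)
= (1/25) / (3/25)
= 1/3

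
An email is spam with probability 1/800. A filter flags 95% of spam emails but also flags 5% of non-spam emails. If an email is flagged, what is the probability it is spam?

Let D = the rare event, + = positive/flagged.
P(D) = 1/800
P(+|D) = 95/100 = 19/20
P(+|D') = 5/100 = 1/20
P(+) = P(+|D)P(D) + P(+|D')P(D')
     = \frac{19}{20} × \frac{1}{800} + \frac{1}{20} × \frac{799}{800}
     = \frac{409}{8000}
P(D|+) = P(+|D)P(D)/P(+) = \frac{19}{818}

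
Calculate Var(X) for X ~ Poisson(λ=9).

For X ~ Poisson(λ=9):
Var(X) = 9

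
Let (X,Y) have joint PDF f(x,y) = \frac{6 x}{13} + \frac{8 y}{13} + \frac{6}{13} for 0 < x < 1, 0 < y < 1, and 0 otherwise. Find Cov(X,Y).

E[XY] = ∫∫ xy × f(x,y) dx dy = \frac{23}{78}
E[X] = \frac{7}{13}
E[Y] = \frac{43}{78}
Cov(X,Y) = E[XY] - E[X]E[Y] = - \frac{1}{507}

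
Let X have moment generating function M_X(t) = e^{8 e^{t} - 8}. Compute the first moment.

To find E[X], compute M^(1)(0):
M^(1)(t) = 8 e^{t} e^{8 e^{t} - 8}
M^(1)(0) = 8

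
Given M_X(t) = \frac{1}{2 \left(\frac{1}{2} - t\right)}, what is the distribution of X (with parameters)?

The MGF M(t) = \frac{1}{2 \left(\frac{1}{2} - t\right)} is the standard form for the Exponential distribution.
Comparing with the known MGF formula identifies: Exponential(rate λ=1/2)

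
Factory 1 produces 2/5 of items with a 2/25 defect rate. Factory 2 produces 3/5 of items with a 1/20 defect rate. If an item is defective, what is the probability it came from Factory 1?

Using Bayes' theorem:
P(F1) = 2/5, P(D|F1) = 2/25
P(F2) = 3/5, P(D|F2) = 1/20
P(D) = P(D|F1)P(F1) + P(D|F2)P(F2)
     = \frac{31}{500}
P(F1|D) = P(D|F1)P(F1) / P(D)
= \frac{16}{31}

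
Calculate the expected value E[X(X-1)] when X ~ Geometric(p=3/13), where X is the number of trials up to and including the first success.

E[X(X-1)] = E[X² - X] = E[X²] - E[X]
E[X] = \frac{13}{3}
E[X²] = Var(X) + (E[X])² = \frac{130}{9} + (\frac{13}{3})² = \frac{299}{9}
E[X(X-1)] = \frac{299}{9} - \frac{13}{3} = \frac{260}{9}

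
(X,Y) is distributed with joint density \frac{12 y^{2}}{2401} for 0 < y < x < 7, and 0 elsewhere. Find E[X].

f_X(x) = ∫_0^x \frac{12 y^{2}}{2401} dy = \frac{4 x^{3}}{2401}
E[X] = ∫_0^7 x × (\frac{4 x^{3}}{2401}) dx = \frac{28}{5}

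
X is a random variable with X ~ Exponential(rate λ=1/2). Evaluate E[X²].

Using the identity E[X²] = Var(X) + (E[X])²:
E[X] = 2
Var(X) = 4
E[X²] = 4 + (2)²
= 8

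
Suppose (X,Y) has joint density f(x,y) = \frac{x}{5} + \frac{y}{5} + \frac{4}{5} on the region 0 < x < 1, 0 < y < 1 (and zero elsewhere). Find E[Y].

E[Y] = ∫_0^1 ∫_0^1 y × f(x,y) dx dy
= \frac{31}{60}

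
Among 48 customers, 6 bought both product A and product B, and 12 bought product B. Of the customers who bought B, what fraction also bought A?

P(A ∩ B) = 6/48 = 1/8
P(B) = 12/48 = 1/4
P(A|B) = P(A ∩ B) / P(B) = (1/8) / (1/4) = 1/2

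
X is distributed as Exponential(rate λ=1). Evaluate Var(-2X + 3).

For X ~ Exponential(rate λ=1):
Var(X) = 1
Var(-2X + 3) = (-2)² × Var(X) = 4 × 1 = 4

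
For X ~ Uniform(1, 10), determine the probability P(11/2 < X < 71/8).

P(11/2 < X < 71/8) = ∫_{11/2}^{71/8} f(x) dx
where f(x) = \frac{1}{9}
= \frac{3}{8}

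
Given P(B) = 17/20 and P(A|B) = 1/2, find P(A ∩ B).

By definition, P(A|B) = P(A ∩ B) / P(B)
So P(A ∩ B) = P(A|B) × P(B)
= 1/2 × 17/20
= 17/40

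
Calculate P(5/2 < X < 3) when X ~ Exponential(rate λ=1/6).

P(5/2 < X < 3) = ∫_{5/2}^{3} f(x) dx
where f(x) = \frac{e^{- \frac{x}{6}}}{6}
= - \frac{1}{e^{\frac{1}{2}}} + e^{- \frac{5}{12}}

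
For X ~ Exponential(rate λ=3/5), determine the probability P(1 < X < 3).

P(1 < X < 3) = ∫_{1}^{3} f(x) dx
where f(x) = \frac{3 e^{- \frac{3 x}{5}}}{5}
= - \frac{1 - e^{\frac{6}{5}}}{e^{\frac{9}{5}}}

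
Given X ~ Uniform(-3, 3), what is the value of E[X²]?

Using the identity E[X²] = Var(X) + (E[X])²:
E[X] = 0
Var(X) = 3
E[X²] = 3 + (0)²
= 3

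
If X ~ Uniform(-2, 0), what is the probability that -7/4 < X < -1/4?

P(-7/4 < X < -1/4) = ∫_{-7/4}^{-1/4} f(x) dx
where f(x) = \frac{1}{2}
= \frac{3}{4}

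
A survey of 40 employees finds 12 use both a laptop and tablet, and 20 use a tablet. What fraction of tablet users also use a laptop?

P(A ∩ B) = 12/40 = 3/10
P(B) = 20/40 = 1/2
P(A|B) = P(A ∩ B) / P(B) = (3/10) / (1/2) = 3/5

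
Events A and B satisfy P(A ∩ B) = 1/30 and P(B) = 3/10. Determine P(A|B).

P(A|B) = P(A ∩ B) / P(B)
= (1/30) / (3/10)
= 1/9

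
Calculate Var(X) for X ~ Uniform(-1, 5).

For X ~ Uniform(-1, 5):
Var(X) = 3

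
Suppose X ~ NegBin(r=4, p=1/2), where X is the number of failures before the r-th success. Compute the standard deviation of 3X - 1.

For X ~ NegBin(r=4, p=1/2), where X is the number of failures before the r-th success:
Var(X) = 8
SD(X) = √(Var(X)) = √(8) = 2 \sqrt{2}
SD(3X - 1) = |3| × SD(X) = 3 × 2 \sqrt{2} = 6 \sqrt{2}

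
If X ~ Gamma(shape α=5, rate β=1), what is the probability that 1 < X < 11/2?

P(1 < X < 11/2) = ∫_{1}^{11/2} f(x) dx
where f(x) = \frac{x^{4} e^{- x}}{24}
= - \frac{33593}{384 e^{\frac{11}{2}}} + \frac{65}{24 e}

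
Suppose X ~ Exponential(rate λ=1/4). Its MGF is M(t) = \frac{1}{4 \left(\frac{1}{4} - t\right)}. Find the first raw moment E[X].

To find E[X], compute M^(1)(0):
M^(1)(t) = \frac{1}{4 \left(\frac{1}{4} - t\right)^{2}}
M^(1)(0) = 4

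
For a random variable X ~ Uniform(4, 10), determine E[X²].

Using the identity E[X²] = Var(X) + (E[X])²:
E[X] = 7
Var(X) = 3
E[X²] = 3 + (7)²
= 52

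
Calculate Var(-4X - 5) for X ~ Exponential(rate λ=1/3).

For X ~ Exponential(rate λ=1/3):
Var(X) = 9
Var(-4X - 5) = (-4)² × Var(X) = 16 × 9 = 144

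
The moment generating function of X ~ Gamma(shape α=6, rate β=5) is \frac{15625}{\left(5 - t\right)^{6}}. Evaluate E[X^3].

To find E[X^3], compute M^(3)(0):
M^(1)(t) = \frac{93750}{\left(5 - t\right)^{7}}
M^(2)(t) = \frac{656250}{\left(5 - t\right)^{8}}
M^(3)(t) = \frac{5250000}{\left(5 - t\right)^{9}}
M^(3)(0) = \frac{336}{125}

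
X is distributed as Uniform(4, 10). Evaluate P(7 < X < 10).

P(7 < X < 10) = ∫_{7}^{10} f(x) dx
where f(x) = \frac{1}{6}
= \frac{1}{2}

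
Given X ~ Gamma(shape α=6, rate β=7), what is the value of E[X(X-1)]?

E[X(X-1)] = E[X² - X] = E[X²] - E[X]
E[X] = \frac{6}{7}
E[X²] = Var(X) + (E[X])² = \frac{6}{49} + (\frac{6}{7})² = \frac{6}{7}
E[X(X-1)] = \frac{6}{7} - \frac{6}{7} = 0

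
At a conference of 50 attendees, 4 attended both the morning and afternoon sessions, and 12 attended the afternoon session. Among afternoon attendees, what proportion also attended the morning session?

P(A ∩ B) = 4/50 = 2/25
P(B) = 12/50 = 6/25
P(A|B) = P(A ∩ B) / P(B) = (2/25) / (6/25) = 1/3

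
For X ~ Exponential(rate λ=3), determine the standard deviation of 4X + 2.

For X ~ Exponential(rate λ=3):
Var(X) = \frac{1}{9}
SD(X) = √(Var(X)) = √(\frac{1}{9}) = \frac{1}{3}
SD(4X + 2) = |4| × SD(X) = 4 × \frac{1}{3} = \frac{4}{3}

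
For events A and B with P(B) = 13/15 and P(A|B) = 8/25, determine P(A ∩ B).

By definition, P(A|B) = P(A ∩ B) / P(B)
So P(A ∩ B) = P(A|B) × P(B)
= 8/25 × 13/15
= 104/375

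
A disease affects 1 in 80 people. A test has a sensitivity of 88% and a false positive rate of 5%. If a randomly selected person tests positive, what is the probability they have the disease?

Let D = the rare event, + = positive/flagged.
P(D) = 1/80
P(+|D) = 88/100 = 22/25
P(+|D') = 5/100 = 1/20
P(+) = P(+|D)P(D) + P(+|D')P(D')
     = \frac{22}{25} × \frac{1}{80} + \frac{1}{20} × \frac{79}{80}
     = \frac{483}{8000}
P(D|+) = P(+|D)P(D)/P(+) = \frac{88}{483}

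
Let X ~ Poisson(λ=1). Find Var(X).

For X ~ Poisson(λ=1):
Var(X) = 1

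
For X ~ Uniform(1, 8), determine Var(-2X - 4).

For X ~ Uniform(1, 8):
Var(X) = \frac{49}{12}
Var(-2X - 4) = (-2)² × Var(X) = 4 × \frac{49}{12} = \frac{49}{3}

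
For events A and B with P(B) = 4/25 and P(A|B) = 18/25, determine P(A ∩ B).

By definition, P(A|B) = P(A ∩ B) / P(B)
So P(A ∩ B) = P(A|B) × P(B)
= 18/25 × 4/25
= 72/625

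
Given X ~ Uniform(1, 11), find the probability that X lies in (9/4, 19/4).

P(9/4 < X < 19/4) = ∫_{9/4}^{19/4} f(x) dx
where f(x) = \frac{1}{10}
= \frac{1}{4}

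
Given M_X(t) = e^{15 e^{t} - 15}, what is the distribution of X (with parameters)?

The MGF M(t) = e^{15 e^{t} - 15} is the standard form for the Poisson distribution.
Comparing with the known MGF formula identifies: Poisson(λ=15)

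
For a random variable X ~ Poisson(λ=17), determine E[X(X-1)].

E[X(X-1)] = E[X² - X] = E[X²] - E[X]
E[X] = 17
E[X²] = Var(X) + (E[X])² = 17 + (17)² = 306
E[X(X-1)] = 306 - 17 = 289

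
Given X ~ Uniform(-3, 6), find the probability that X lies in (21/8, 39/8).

P(21/8 < X < 39/8) = ∫_{21/8}^{39/8} f(x) dx
where f(x) = \frac{1}{9}
= \frac{1}{4}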